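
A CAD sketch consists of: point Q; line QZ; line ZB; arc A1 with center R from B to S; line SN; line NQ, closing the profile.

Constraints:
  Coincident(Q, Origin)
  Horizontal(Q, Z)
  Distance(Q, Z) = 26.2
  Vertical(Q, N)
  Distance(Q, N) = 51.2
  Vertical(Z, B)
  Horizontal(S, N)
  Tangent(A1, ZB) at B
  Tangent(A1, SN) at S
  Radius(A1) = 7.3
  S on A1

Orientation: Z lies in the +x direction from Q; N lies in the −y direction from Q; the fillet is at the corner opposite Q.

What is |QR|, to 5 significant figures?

47.796

Q is at the origin; QZ is horizontal with |QZ| = 26.2 and Z on the +x side, so Z = (26.200, 0.0000). Q and N share the same x with |QN| = 51.2 and N on the −y side, so N = (0.0000, -51.200). The virtual corner opposite Q is at (26.200, -51.200). The tangent condition forces RB to be normal to ZB and A1 meets SN tangentially, so RS is at right angles to SN, with radius 7.3, so the center R sits 7.3 in from both sides at R = (18.900, -43.900). Then |QR| = |R − Q| = 47.796.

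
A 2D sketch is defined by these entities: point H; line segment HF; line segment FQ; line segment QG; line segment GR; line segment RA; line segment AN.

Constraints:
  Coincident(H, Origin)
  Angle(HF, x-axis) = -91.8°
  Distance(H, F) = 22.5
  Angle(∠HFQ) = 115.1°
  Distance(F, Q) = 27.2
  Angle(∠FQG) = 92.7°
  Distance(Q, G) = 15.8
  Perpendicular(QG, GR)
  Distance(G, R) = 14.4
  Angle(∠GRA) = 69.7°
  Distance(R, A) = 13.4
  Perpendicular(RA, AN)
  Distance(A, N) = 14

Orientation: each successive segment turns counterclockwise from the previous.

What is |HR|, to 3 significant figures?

23.4

∠FQG = 92.7° gives QG at 60.4° from the x-axis; with |QG| = 15.8, G = (31.4, -21.1). The perpendicularity gives GR at right angles to QG, so GR runs at 150°; with |GR| = 14.4, R = (18.8, -13.9). Then |HR| = |R − H| = 23.4.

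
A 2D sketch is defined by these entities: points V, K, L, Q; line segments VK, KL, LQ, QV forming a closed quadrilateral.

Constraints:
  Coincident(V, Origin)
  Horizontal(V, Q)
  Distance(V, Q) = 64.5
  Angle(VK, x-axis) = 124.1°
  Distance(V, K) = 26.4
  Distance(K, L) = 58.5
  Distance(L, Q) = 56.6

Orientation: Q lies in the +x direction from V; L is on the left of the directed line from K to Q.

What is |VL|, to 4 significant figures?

61.59

Checks: |KL| = 58.50 ✓; |LQ| = 56.60 ✓.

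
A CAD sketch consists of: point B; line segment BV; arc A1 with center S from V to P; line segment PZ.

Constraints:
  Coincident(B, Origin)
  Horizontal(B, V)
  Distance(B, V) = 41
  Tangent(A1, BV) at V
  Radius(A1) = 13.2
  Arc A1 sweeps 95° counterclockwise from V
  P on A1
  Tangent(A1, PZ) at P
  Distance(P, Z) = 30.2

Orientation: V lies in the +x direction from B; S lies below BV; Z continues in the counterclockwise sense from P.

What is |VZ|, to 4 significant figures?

45.66

B is at the origin; B and V share the same y with |BV| = 41.0 and V on the +x side, so V = (41.00, 0.000). The tangent condition forces SV to be normal to BV, so S = V + (0, -13.2) = (41.00, -13.20). On A1, V sits at bearing 90° from S; a 95° counterclockwise sweep puts P at bearing 185°, so P = S + 13.2·(cos 185°, sin 185°) = (27.85, -14.35). The tangent condition forces SP to be normal to PZ, so PZ runs along (−sin 185°, cos 185°); with |PZ| = 30.2, Z = (30.48, -44.44). Then |VZ| = |Z − V| = 45.66.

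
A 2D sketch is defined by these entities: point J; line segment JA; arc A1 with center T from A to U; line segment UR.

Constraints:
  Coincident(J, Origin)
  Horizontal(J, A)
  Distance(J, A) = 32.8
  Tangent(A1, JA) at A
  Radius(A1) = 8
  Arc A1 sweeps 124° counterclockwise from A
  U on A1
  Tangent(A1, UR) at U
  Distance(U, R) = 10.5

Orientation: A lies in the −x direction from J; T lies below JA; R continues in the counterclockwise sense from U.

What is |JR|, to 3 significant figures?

39.7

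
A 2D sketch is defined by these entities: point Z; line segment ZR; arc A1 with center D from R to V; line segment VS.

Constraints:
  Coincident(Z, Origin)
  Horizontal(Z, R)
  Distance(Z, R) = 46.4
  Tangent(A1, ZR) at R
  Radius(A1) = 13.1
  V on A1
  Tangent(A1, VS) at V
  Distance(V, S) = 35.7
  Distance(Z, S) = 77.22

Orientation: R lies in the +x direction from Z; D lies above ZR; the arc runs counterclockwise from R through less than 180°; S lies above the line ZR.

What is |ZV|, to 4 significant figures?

60.88

Checks: |DV| = 13.10 ✓; ∠(DV, VS) = 90.00° ✓; |VS| = 35.70 ✓; |ZS| = 77.22 ✓.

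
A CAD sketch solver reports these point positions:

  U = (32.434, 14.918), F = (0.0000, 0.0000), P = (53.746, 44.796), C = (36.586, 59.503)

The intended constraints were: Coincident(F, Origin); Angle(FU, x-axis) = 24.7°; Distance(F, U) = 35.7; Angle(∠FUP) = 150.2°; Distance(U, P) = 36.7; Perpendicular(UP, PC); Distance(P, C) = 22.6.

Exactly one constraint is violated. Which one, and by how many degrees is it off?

Perpendicular(UP, PC) — off by 5.10°.

F = (0.00, 0.00) ✓; FU at 24.70° ✓; |FU| = 35.70 ✓; ∠FUP = 150.2° ✓; |UP| = 36.70 ✓; ∠(UP, PC) = 84.90° ✗; |PC| = 22.60 ✓.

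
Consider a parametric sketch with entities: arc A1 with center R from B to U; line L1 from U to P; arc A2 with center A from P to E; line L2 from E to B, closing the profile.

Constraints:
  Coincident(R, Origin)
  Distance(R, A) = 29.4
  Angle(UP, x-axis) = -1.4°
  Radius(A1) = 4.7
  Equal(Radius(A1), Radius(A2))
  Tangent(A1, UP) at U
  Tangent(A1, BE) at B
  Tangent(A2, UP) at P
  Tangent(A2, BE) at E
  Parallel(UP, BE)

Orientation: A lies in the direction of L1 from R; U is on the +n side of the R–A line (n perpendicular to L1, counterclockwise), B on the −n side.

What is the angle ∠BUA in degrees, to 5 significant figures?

80.917°

The slot axis is L1's direction at -1.4°, so u = (cos -1.4°, sin -1.4°) = (0.99970, -0.024432) and n = (−sin -1.4°, cos -1.4°) = (0.024432, 0.99970). R is at the origin and A lies 29.4 along u from R, so A = 29.4·u = (29.391, -0.71831). Tangency of A1 to both parallel lines with radius 4.7 puts U and B at R ± 4.7·n: U = (0.11483, 4.6986), B = (-0.11483, -4.6986). Then cos ∠BUA = UB·UA / (|UB||UA|), giving 80.917°.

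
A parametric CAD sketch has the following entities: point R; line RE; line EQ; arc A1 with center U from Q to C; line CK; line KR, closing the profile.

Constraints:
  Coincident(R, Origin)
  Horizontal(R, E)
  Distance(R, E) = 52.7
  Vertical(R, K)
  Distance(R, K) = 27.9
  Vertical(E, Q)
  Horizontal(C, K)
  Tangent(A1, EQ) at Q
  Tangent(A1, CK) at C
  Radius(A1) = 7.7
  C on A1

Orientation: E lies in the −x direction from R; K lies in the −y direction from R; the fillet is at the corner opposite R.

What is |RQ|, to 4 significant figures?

56.44

R is at the origin; R and E share the same y with |RE| = 52.7 and E on the −x side, so E = (-52.70, 0.000). RK is vertical with |RK| = 27.9 and K on the −y side, so K = (0.000, -27.90). The virtual corner opposite R is at (-52.70, -27.90). Tangency of A1 to EQ means the radius UQ is perpendicular to EQ and A1 meets CK tangentially, so UC is at right angles to CK, with radius 7.7, so the center U sits 7.7 in from both sides at U = (-45.00, -20.20). That places the tangent points at Q = (-52.70, -20.20) on EQ and C = (-45.00, -27.90) on CK. Then |RQ| = |Q − R| = 56.44.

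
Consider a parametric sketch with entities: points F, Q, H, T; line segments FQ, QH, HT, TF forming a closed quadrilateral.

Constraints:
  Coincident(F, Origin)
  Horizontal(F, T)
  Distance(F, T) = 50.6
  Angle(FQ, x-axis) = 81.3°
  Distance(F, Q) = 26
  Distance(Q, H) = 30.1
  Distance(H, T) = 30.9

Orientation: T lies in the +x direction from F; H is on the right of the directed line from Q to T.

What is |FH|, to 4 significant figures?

19.70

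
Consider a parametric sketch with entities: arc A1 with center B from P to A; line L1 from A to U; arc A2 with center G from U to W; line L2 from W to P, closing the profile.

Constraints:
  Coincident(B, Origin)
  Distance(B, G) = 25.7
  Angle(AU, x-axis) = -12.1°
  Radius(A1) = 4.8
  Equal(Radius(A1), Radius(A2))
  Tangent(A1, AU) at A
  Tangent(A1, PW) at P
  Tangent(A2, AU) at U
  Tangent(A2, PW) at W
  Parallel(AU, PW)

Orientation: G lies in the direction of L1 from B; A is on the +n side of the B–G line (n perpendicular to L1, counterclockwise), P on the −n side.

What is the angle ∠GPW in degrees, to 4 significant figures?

10.58°

Tangency of A1 to both parallel lines with radius 4.8 puts A and P at B ± 4.8·n: A = (1.006, 4.693), P = (-1.006, -4.693). Equal radii place U and W the same way about G: U = G + 4.8·n = (26.14, -0.6938), W = G − 4.8·n = (24.12, -10.08). Then cos ∠GPW = PG·PW / (|PG||PW|), giving 10.58°.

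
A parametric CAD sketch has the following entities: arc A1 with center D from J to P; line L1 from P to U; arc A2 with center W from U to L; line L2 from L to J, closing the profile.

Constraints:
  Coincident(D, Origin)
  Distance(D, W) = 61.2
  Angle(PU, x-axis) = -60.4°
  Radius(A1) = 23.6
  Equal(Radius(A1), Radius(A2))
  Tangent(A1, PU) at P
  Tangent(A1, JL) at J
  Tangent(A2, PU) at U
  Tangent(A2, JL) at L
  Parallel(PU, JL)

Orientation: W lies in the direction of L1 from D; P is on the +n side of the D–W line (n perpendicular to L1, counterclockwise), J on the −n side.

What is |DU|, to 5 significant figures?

65.593

The slot axis is L1's direction at -60.4°, so u = (cos -60.4°, sin -60.4°) = (0.49394, -0.86949) and n = (−sin -60.4°, cos -60.4°) = (0.86949, 0.49394). D is at the origin and W lies 61.2 along u from D, so W = 61.2·u = (30.229, -53.213). Tangency of A1 to both parallel lines with radius 23.6 puts P and J at D ± 23.6·n: P = (20.520, 11.657), J = (-20.520, -11.657). Equal radii place U and L the same way about W: U = W + 23.6·n = (50.749, -41.556), L = W − 23.6·n = (9.7092, -64.870). Then |DU| = |U − D| = 65.593.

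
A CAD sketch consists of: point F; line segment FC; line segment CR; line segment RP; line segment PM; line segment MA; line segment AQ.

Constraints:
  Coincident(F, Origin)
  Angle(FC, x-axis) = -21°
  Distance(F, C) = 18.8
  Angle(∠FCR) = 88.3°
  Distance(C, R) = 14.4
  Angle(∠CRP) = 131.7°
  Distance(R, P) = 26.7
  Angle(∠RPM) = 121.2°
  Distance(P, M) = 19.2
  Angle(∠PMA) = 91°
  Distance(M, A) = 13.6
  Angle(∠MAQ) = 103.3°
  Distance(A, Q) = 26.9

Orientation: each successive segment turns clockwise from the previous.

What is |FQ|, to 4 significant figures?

18.06

∠PMA = 91.0° gives MA at 51.20° from the x-axis; with |MA| = 13.6, A = (-19.48, -5.825). ∠MAQ = 103.3° gives AQ at -25.50° from the x-axis; with |AQ| = 26.9, Q = (4.799, -17.41). Then |FQ| = |Q − F| = 18.06.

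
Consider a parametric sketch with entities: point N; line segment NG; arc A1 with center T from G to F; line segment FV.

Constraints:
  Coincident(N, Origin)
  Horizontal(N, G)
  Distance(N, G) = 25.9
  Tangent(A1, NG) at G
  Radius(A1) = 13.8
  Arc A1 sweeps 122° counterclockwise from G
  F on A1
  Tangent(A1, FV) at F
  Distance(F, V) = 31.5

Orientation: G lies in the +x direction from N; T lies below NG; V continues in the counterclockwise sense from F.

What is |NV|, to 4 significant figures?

56.93

On A1, G sits at bearing 90° from T; a 122° counterclockwise sweep puts F at bearing 212°, so F = T + 13.8·(cos 212°, sin 212°) = (14.20, -21.11). A1 meets FV tangentially, so TF is at right angles to FV, so FV runs along (−sin 212°, cos 212°); with |FV| = 31.5, V = (30.89, -47.83). Then |NV| = |V − N| = 56.93.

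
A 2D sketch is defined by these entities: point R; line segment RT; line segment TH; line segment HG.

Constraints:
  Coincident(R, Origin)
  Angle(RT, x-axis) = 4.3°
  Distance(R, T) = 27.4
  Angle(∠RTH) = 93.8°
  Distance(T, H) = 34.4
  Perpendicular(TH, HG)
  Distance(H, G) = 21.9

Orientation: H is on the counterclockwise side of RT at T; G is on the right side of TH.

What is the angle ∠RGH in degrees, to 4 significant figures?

36.33°

∠RTH = 93.8°, so TH runs at 4.3° + (180° − 93.8°) = 90.50° from the x-axis; with |TH| = 34.4, H = T + 34.4·(cos 90.50°, sin 90.50°) = (27.02, 36.45). TH is perpendicular to HG; with |HG| = 21.9 on the right of TH, G = H + 21.9·(1.000, 0.008727) = (48.92, 36.64). Then cos ∠RGH = GR·GH / (|GR||GH|), giving 36.33°.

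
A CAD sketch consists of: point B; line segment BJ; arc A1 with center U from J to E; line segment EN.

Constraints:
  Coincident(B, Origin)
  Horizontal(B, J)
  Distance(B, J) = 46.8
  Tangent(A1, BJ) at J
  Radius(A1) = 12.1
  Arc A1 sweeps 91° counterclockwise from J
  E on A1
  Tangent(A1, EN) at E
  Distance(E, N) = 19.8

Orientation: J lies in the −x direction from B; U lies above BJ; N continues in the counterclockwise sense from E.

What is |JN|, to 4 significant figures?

34.19

B is at the origin; BJ is horizontal with |BJ| = 46.8 and J on the −x side, so J = (-46.80, 0.000). The tangent condition forces UJ to be normal to BJ, so U = J + (0, 12.1) = (-46.80, 12.10). On A1, J sits at bearing -90° from U; a 91° counterclockwise sweep puts E at bearing 1°, so E = U + 12.1·(cos 1°, sin 1°) = (-34.70, 12.31). The tangent condition forces UE to be normal to EN, so EN runs along (−sin 1°, cos 1°); with |EN| = 19.8, N = (-35.05, 32.11). Then |JN| = |N − J| = 34.19.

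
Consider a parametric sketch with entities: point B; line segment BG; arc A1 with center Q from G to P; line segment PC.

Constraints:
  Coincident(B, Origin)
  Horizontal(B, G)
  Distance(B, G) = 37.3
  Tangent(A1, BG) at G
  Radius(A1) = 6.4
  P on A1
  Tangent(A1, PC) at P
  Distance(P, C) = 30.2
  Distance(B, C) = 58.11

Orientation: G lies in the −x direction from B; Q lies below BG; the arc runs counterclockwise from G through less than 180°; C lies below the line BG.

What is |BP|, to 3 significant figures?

44.1

Checks: B = (0.00, 0.00) ✓; |QP| = 6.400 ✓; ∠(QP, PC) = 90.00° ✓; |PC| = 30.20 ✓; |BC| = 58.11 ✓.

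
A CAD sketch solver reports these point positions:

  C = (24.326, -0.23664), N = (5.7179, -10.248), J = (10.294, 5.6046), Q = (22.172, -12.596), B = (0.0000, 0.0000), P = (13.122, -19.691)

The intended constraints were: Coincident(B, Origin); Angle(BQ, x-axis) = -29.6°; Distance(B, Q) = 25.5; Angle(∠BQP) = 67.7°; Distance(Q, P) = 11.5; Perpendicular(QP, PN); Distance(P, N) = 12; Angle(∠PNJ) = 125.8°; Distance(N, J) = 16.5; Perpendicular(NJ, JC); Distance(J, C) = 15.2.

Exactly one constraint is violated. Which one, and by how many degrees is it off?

Perpendicular(NJ, JC) — off by 6.50°.

B = (0.00, 0.00) ✓; BQ at -29.60° ✓; |BQ| = 25.50 ✓; ∠BQP = 67.70° ✓; |QP| = 11.50 ✓; ∠(QP, PN) = 90.00° ✓; |PN| = 12.00 ✓; ∠PNJ = 125.8° ✓; |NJ| = 16.50 ✓; ∠(NJ, JC) = 96.50° ✗; |JC| = 15.20 ✓.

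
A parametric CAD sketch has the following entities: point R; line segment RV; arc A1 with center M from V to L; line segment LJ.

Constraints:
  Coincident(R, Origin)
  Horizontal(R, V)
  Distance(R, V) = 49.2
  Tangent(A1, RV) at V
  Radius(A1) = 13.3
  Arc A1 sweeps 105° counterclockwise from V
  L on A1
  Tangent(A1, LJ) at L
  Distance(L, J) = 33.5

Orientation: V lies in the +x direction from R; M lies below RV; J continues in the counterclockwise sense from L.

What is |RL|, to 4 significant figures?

40.02

Tangency of A1 to RV means the radius MV is perpendicular to RV, so M = V + (0, -13.3) = (49.20, -13.30). On A1, V sits at bearing 90° from M; a 105° counterclockwise sweep puts L at bearing 195°, so L = M + 13.3·(cos 195°, sin 195°) = (36.35, -16.74). Then |RL| = |L − R| = 40.02.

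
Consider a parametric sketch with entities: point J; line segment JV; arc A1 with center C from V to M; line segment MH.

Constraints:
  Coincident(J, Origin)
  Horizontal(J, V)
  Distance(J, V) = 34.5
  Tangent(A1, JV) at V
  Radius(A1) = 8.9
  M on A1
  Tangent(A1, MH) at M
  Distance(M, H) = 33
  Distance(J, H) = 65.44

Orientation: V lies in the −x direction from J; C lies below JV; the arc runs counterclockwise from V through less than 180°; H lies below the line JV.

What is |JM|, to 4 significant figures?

43.28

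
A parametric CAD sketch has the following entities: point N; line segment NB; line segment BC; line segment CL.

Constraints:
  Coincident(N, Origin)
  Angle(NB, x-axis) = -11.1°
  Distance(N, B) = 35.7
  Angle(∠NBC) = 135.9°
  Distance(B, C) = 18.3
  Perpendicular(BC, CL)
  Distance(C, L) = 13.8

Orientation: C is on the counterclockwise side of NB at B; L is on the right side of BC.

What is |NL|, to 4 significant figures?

58.51

N is at the origin; NB runs at -11.1° with length 35.7, so B = 35.7·(cos -11.1°, sin -11.1°) = (35.03, -6.873). ∠NBC = 135.9°, so BC runs at -11.1° + (180° − 135.9°) = 33.00° from the x-axis; with |BC| = 18.3, C = B + 18.3·(cos 33.00°, sin 33.00°) = (50.38, 3.094). The perpendicularity gives CL at right angles to BC; with |CL| = 13.8 on the right of BC, L = C + 13.8·(0.5446, -0.8387) = (57.90, -8.480). Then |NL| = |L − N| = 58.51.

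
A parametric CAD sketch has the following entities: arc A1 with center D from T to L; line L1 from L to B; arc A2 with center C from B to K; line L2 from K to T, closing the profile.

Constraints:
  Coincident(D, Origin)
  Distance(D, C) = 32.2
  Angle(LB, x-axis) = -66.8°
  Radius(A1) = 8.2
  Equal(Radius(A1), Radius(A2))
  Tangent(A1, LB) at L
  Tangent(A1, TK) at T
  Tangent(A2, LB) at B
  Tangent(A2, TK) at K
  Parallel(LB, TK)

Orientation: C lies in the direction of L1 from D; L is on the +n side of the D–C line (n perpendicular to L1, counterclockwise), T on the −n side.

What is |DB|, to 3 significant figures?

33.2

Tangency of A1 to both parallel lines with radius 8.2 puts L and T at D ± 8.2·n: L = (7.54, 3.23), T = (-7.54, -3.23). Equal radii place B and K the same way about C: B = C + 8.2·n = (20.2, -26.4), K = C − 8.2·n = (5.15, -32.8). Then |DB| = |B − D| = 33.2.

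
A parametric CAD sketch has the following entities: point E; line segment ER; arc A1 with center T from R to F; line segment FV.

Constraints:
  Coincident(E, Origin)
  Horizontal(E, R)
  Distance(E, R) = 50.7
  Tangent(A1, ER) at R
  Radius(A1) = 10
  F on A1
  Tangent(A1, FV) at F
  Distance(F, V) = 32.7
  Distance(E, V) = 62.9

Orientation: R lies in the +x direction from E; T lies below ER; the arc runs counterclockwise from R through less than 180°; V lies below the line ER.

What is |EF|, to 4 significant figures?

42.34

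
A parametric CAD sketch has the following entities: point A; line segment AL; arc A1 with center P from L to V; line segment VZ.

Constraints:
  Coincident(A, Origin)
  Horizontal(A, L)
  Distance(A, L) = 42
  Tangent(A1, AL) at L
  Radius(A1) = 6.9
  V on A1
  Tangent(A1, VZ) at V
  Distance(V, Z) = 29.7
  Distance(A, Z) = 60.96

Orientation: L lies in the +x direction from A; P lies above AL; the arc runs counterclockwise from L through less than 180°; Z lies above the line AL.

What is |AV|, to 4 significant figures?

49.39

A is at the origin; AL is horizontal with |AL| = 42.0 and L on the +x side, so L = (42.00, 0.000). Tangency of A1 to AL means the radius PL is perpendicular to AL, so P = L + (0, 6.9) = (42.00, 6.900). Since PV ⟂ VZ (tangency), |PZ| = √(6.9² + 29.7²) = 30.49 regardless of where V sits on A1. So Z lies on both circle(A, 60.96) and circle(P, 30.49); the above-AL intersection is Z = (48.72, 36.64). V is the foot of the tangent from Z: V = (48.90, 6.942).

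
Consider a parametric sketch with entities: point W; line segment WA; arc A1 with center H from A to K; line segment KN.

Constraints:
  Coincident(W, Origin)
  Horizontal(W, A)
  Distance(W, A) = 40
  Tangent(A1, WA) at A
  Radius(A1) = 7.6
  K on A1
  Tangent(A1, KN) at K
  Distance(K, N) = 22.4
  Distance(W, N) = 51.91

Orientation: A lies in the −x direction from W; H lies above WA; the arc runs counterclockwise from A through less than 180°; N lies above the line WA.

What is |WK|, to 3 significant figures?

34.6

W is at the origin; W and A share the same y with |WA| = 40.0 and A on the −x side, so A = (-40.0, 0.00). Tangency of A1 to WA means the radius HA is perpendicular to WA, so H = A + (0, 7.6) = (-40.0, 7.60). Since HK ⟂ KN (tangency), |HN| = √(7.6² + 22.4²) = 23.7 regardless of where K sits on A1. So N lies on both circle(W, 51.91) and circle(H, 23.7); the above-WA intersection is N = (-41.5, 31.2). K is the foot of the tangent from N: K = (-33.0, 10.5).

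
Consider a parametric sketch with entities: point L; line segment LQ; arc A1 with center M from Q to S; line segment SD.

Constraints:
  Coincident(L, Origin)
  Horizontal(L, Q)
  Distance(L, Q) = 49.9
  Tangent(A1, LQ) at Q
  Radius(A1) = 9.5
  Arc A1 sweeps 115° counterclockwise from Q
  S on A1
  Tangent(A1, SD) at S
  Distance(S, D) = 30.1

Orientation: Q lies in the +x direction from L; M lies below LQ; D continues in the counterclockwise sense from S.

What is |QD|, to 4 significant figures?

41.00

L is at the origin; LQ is horizontal with |LQ| = 49.9 and Q on the +x side, so Q = (49.90, 0.000). Since A1 is tangent to LQ there, MQ ⟂ LQ, so M = Q + (0, -9.5) = (49.90, -9.500). On A1, Q sits at bearing 90° from M; a 115° counterclockwise sweep puts S at bearing 205°, so S = M + 9.5·(cos 205°, sin 205°) = (41.29, -13.51). Tangency of A1 to SD means the radius MS is perpendicular to SD, so SD runs along (−sin 205°, cos 205°); with |SD| = 30.1, D = (54.01, -40.79). Then |QD| = |D − Q| = 41.00.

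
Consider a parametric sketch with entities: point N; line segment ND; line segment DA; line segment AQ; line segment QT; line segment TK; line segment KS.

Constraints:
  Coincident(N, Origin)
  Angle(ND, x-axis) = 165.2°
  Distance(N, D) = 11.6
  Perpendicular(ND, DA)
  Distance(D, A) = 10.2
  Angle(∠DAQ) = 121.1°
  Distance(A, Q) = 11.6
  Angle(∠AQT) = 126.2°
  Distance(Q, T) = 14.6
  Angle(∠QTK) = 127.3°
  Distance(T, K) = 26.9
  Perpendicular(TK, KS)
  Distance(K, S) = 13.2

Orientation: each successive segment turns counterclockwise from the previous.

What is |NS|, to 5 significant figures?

19.678

N is at the origin; ND runs at 165.2° with length 11.6, so D = (-11.215, 2.9632). ND ⟂ DA, so DA runs at -104.80°; with |DA| = 10.2, A = (-13.821, -6.8984). ∠DAQ = 121.1° gives AQ at -45.900° from the x-axis; with |AQ| = 11.6, Q = (-5.7481, -15.229). ∠AQT = 126.2° gives QT at 7.9000° from the x-axis; with |QT| = 14.6, T = (8.7133, -13.222). ∠QTK = 127.3° gives TK at 60.600° from the x-axis; with |TK| = 26.9, K = (21.919, 10.214). TK is perpendicular to KS, so KS runs at 150.60°; with |KS| = 13.2, S = (10.419, 16.694). Then |NS| = |S − N| = 19.678.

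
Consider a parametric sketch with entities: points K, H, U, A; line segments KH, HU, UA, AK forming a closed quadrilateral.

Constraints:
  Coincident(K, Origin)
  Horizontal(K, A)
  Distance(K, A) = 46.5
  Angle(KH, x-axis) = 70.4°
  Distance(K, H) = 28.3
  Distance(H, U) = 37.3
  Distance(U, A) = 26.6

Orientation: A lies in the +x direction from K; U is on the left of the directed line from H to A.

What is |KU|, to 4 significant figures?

53.82

Checks: |HU| = 37.30 ✓; |UA| = 26.60 ✓.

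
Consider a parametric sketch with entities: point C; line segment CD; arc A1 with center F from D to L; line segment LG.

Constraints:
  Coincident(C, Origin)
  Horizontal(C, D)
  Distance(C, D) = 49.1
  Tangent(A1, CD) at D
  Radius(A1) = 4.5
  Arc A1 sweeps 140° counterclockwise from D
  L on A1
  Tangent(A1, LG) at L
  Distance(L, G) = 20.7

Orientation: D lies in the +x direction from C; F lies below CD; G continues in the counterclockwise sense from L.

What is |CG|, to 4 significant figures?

65.60

C is at the origin; CD is horizontal with |CD| = 49.1 and D on the +x side, so D = (49.10, 0.000). The tangent condition forces FD to be normal to CD, so F = D + (0, -4.5) = (49.10, -4.500). On A1, D sits at bearing 90° from F; a 140° counterclockwise sweep puts L at bearing 230°, so L = F + 4.5·(cos 230°, sin 230°) = (46.21, -7.947). The tangent condition forces FL to be normal to LG, so LG runs along (−sin 230°, cos 230°); with |LG| = 20.7, G = (62.06, -21.25). Then |CG| = |G − C| = 65.60.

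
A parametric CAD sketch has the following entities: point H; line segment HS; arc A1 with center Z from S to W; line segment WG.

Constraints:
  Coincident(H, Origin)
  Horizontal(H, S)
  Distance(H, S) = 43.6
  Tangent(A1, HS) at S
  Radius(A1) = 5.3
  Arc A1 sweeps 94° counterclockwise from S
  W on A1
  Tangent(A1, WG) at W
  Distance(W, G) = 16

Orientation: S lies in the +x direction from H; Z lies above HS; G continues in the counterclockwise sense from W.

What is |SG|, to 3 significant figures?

22.0

H is at the origin; H and S share the same y with |HS| = 43.6 and S on the +x side, so S = (43.6, 0.00). A1 meets HS tangentially, so ZS is at right angles to HS, so Z = S + (0, 5.3) = (43.6, 5.30). On A1, S sits at bearing -90° from Z; a 94° counterclockwise sweep puts W at bearing 4°, so W = Z + 5.3·(cos 4°, sin 4°) = (48.9, 5.67). A1 meets WG tangentially, so ZW is at right angles to WG, so WG runs along (−sin 4°, cos 4°); with |WG| = 16.0, G = (47.8, 21.6). Then |SG| = |G − S| = 22.0.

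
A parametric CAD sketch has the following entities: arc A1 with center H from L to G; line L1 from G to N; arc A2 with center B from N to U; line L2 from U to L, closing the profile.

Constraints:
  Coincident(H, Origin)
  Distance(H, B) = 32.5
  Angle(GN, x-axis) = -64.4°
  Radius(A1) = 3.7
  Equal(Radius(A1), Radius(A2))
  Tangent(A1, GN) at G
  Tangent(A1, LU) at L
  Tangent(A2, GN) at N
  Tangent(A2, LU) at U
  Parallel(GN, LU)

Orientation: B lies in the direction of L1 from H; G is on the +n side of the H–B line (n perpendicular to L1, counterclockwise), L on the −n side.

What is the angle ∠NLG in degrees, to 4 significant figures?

77.17°

The slot axis is L1's direction at -64.4°, so u = (cos -64.4°, sin -64.4°) = (0.4321, -0.9018) and n = (−sin -64.4°, cos -64.4°) = (0.9018, 0.4321). H is at the origin and B lies 32.5 along u from H, so B = 32.5·u = (14.04, -29.31). Tangency of A1 to both parallel lines with radius 3.7 puts G and L at H ± 3.7·n: G = (3.337, 1.599), L = (-3.337, -1.599). Equal radii place N and U the same way about B: N = B + 3.7·n = (17.38, -27.71), U = B − 3.7·n = (10.71, -30.91). Then cos ∠NLG = LN·LG / (|LN||LG|), giving 77.17°.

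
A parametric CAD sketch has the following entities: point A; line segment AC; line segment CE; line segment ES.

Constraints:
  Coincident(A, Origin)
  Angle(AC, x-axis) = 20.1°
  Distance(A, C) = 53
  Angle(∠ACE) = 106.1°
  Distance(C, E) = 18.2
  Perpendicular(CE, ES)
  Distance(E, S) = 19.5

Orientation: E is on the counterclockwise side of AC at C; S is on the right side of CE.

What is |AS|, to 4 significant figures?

77.73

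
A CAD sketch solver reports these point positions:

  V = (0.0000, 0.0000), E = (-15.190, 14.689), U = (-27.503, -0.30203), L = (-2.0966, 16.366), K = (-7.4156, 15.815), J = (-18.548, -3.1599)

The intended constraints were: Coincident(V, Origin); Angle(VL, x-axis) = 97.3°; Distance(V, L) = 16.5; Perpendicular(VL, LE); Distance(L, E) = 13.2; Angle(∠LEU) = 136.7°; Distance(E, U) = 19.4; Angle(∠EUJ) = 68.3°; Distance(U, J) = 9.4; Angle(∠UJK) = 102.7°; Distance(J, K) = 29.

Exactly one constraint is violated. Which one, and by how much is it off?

Distance(J, K) = 29 — off by 7.00.

V = (0.00, 0.00) ✓; VL at 97.30° ✓; |VL| = 16.50 ✓; ∠(VL, LE) = 90.00° ✓; |LE| = 13.20 ✓; ∠LEU = 136.7° ✓; |EU| = 19.40 ✓; ∠EUJ = 68.30° ✓; |UJ| = 9.400 ✓; ∠UJK = 102.7° ✓; |JK| = 22.00 ✗.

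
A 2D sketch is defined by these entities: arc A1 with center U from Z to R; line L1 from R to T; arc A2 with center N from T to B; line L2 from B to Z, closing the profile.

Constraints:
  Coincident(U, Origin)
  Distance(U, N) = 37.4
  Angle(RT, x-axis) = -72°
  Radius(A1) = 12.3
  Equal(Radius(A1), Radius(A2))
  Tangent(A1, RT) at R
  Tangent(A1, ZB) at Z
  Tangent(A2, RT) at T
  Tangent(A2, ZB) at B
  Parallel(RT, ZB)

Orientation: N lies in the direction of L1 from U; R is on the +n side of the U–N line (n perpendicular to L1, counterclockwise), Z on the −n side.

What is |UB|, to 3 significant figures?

39.4

Tangency of A1 to both parallel lines with radius 12.3 puts R and Z at U ± 12.3·n: R = (11.7, 3.80), Z = (-11.7, -3.80). Equal radii place T and B the same way about N: T = N + 12.3·n = (23.3, -31.8), B = N − 12.3·n = (-0.141, -39.4). Then |UB| = |B − U| = 39.4.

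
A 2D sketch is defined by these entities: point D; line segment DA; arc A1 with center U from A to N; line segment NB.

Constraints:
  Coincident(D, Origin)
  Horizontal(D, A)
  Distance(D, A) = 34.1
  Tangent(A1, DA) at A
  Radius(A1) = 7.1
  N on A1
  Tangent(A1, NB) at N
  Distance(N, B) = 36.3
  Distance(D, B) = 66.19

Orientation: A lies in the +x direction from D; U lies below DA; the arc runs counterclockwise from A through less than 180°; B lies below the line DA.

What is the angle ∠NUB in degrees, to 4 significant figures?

78.93°

D is at the origin; D and A share the same y with |DA| = 34.1 and A on the +x side, so A = (34.10, 0.000). Since A1 is tangent to DA there, UA ⟂ DA, so U = A + (0, -7.1) = (34.10, -7.100). Since UN ⟂ NB (tangency), |UB| = √(7.1² + 36.3²) = 36.99 regardless of where N sits on A1. So B lies on both circle(D, 66.19) and circle(U, 36.99); the below-DA intersection is B = (54.00, -38.28). N is the foot of the tangent from B: N = (28.96, -12.00).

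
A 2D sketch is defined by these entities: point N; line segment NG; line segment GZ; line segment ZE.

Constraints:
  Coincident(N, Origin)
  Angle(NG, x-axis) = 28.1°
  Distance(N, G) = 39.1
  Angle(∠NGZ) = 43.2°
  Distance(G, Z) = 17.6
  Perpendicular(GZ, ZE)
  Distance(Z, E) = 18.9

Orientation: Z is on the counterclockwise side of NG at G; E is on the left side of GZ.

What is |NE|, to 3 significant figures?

13.4

∠NGZ = 43.2°, so GZ runs at 28.1° + (180° − 43.2°) = 165° from the x-axis; with |GZ| = 17.6, Z = G + 17.6·(cos 165°, sin 165°) = (17.5, 23.0). GZ ⟂ ZE; with |ZE| = 18.9 on the left of GZ, E = Z + 18.9·(-0.261, -0.965) = (12.6, 4.75). Then |NE| = |E − N| = 13.4.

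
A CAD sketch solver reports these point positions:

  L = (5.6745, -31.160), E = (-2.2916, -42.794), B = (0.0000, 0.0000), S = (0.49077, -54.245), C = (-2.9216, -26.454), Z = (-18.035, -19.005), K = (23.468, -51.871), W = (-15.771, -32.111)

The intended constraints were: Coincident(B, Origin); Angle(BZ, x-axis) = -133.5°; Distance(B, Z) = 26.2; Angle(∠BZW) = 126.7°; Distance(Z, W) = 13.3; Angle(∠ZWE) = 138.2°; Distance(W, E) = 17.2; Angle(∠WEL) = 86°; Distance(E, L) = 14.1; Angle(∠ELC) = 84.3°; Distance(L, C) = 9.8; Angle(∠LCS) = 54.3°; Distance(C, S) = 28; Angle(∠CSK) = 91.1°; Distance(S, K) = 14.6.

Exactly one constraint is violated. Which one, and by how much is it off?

Distance(S, K) = 14.6 — off by 8.50.

B = (0.00, 0.00) ✓; BZ at -133.5° ✓; |BZ| = 26.20 ✓; ∠BZW = 126.7° ✓; |ZW| = 13.30 ✓; ∠ZWE = 138.2° ✓; |WE| = 17.20 ✓; ∠WEL = 86.00° ✓; |EL| = 14.10 ✓; ∠ELC = 84.30° ✓; |LC| = 9.800 ✓; ∠LCS = 54.30° ✓; |CS| = 28.00 ✓; ∠CSK = 91.10° ✓; |SK| = 23.10 ✗.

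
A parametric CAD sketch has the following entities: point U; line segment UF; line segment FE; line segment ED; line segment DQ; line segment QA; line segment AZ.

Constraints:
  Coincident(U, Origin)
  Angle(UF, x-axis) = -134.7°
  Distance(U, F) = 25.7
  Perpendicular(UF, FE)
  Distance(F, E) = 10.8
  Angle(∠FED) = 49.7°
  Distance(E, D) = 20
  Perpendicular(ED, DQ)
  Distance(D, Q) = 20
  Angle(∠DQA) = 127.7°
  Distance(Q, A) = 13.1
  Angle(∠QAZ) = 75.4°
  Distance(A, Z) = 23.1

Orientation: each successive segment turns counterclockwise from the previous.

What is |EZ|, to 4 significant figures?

6.787

U is at the origin; UF runs at -134.7° with length 25.7, so F = (-18.08, -18.27). UF ⟂ FE, so FE runs at -44.70°; with |FE| = 10.8, E = (-10.40, -25.86). ∠FED = 49.7° gives ED at 85.60° from the x-axis; with |ED| = 20.0, D = (-8.866, -5.923). The perpendicularity gives DQ at right angles to ED, so DQ runs at 175.6°; with |DQ| = 20.0, Q = (-28.81, -4.389). ∠DQA = 127.7° gives QA at -132.1° from the x-axis; with |QA| = 13.1, A = (-37.59, -14.11). ∠QAZ = 75.4° gives AZ at -27.50° from the x-axis; with |AZ| = 23.1, Z = (-17.10, -24.78). Then |EZ| = |Z − E| = 6.787.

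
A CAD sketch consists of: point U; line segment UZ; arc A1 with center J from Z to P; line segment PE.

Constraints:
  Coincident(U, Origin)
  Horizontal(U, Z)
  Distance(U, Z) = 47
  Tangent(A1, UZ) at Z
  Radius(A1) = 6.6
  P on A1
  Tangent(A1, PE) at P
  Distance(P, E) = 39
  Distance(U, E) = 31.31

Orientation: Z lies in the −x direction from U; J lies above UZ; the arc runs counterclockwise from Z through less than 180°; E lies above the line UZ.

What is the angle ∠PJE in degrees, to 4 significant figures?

80.39°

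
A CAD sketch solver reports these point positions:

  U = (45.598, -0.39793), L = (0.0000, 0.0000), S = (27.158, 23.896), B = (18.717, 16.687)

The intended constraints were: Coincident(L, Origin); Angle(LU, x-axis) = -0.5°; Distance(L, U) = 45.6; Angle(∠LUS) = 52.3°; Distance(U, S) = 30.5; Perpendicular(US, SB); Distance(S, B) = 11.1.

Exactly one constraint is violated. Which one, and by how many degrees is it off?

Perpendicular(US, SB) — off by 3.30°.

L = (0.00, 0.00) ✓; LU at -0.5000° ✓; |LU| = 45.60 ✓; ∠LUS = 52.30° ✓; |US| = 30.50 ✓; ∠(US, SB) = 93.30° ✗; |SB| = 11.10 ✓.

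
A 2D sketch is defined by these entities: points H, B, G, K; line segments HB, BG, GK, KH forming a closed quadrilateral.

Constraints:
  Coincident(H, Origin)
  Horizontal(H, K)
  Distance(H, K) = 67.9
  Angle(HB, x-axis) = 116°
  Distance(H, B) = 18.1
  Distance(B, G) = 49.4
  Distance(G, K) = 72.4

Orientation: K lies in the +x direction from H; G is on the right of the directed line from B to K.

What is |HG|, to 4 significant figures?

32.06

H is at the origin; HK is horizontal with |HK| = 67.9 and K in +x, so K = (67.9, 0). HB runs at 116.0° with |HB| = 18.1, so B = (-7.935, 16.27). G is determined by |BG| = 49.4 and |GK| = 72.4 together: it lies at the intersection of circle(B, 49.4) and circle(K, 72.4). With |BK| = 77.56, the foot of the radical line on BK is 20.72 from B and the perpendicular offset is √(49.4² − 20.72²) = 44.84. Taking the right-of-BK solution: G = (2.919, -31.92).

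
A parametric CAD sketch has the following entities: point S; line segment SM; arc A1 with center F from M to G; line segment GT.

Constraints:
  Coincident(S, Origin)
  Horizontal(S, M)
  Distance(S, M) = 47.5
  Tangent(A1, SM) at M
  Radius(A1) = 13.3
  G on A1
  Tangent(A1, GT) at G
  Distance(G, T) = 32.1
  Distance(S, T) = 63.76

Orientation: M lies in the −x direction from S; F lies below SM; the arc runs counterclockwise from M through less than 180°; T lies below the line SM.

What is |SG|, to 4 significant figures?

62.25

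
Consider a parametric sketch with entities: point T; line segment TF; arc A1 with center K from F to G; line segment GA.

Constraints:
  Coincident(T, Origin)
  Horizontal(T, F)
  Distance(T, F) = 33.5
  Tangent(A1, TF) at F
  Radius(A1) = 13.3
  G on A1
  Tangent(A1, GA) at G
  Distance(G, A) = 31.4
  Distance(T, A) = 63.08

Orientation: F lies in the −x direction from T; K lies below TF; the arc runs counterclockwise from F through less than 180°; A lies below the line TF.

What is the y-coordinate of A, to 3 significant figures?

-46.0

Checks: ∠(KF, FT) = 90.00° ✓; |KF| = 13.30 ✓; |KG| = 13.30 ✓; ∠(KG, GA) = 90.00° ✓; |GA| = 31.40 ✓; |TA| = 63.08 ✓.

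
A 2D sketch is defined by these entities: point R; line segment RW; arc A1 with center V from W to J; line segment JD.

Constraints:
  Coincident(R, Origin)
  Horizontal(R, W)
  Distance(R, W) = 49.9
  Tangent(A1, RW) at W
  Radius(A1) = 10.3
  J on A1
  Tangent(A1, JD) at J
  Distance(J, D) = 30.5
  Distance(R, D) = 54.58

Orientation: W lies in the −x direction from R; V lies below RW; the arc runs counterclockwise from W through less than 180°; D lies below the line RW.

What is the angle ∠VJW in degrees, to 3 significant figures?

24.1°

R is at the origin; R and W share the same y with |RW| = 49.9 and W on the −x side, so W = (-49.9, 0.00). Tangency of A1 to RW means the radius VW is perpendicular to RW, so V = W + (0, -10.3) = (-49.9, -10.3). Since VJ ⟂ JD (tangency), |VD| = √(10.3² + 30.5²) = 32.2 regardless of where J sits on A1. So D lies on both circle(R, 54.58) and circle(V, 32.2); the below-RW intersection is D = (-37.2, -39.9). J is the foot of the tangent from D: J = (-57.6, -17.2).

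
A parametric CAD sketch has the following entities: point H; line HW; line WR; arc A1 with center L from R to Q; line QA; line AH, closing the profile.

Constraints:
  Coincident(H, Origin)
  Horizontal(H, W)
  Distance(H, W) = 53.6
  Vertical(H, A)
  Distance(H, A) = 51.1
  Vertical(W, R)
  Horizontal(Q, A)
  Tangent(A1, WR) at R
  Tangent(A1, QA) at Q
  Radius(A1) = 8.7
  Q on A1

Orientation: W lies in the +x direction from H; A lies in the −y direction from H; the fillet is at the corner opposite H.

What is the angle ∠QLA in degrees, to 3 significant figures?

79.0°

H is at the origin; H and W share the same y with |HW| = 53.6 and W on the +x side, so W = (53.6, 0.00). HA is vertical with |HA| = 51.1 and A on the −y side, so A = (0.00, -51.1). The virtual corner opposite H is at (53.6, -51.1). Since A1 is tangent to WR there, LR ⟂ WR and the tangent condition forces LQ to be normal to QA, with radius 8.7, so the center L sits 8.7 in from both sides at L = (44.9, -42.4). That places the tangent points at R = (53.6, -42.4) on WR and Q = (44.9, -51.1) on QA. Then cos ∠QLA = LQ·LA / (|LQ||LA|), giving 79.0°.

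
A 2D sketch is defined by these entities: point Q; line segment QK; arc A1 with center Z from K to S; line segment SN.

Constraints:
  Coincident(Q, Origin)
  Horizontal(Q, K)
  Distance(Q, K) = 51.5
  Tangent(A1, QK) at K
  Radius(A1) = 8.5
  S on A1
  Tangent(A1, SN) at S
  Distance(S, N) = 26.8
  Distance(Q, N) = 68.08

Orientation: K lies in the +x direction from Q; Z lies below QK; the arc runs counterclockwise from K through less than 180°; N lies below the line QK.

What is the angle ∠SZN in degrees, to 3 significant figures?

72.4°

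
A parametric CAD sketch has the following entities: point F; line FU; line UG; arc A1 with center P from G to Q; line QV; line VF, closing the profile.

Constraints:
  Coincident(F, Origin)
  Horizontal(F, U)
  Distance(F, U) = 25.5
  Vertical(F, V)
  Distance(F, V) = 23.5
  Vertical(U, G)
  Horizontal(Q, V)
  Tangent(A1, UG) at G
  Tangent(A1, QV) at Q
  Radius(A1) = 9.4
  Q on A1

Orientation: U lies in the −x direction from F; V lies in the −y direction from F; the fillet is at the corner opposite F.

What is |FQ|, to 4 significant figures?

28.49

F is at the origin; F and U share the same y with |FU| = 25.5 and U on the −x side, so U = (-25.50, 0.000). FV is vertical with |FV| = 23.5 and V on the −y side, so V = (0.000, -23.50). The virtual corner opposite F is at (-25.50, -23.50). Tangency of A1 to UG means the radius PG is perpendicular to UG and A1 meets QV tangentially, so PQ is at right angles to QV, with radius 9.4, so the center P sits 9.4 in from both sides at P = (-16.10, -14.10). That places the tangent points at G = (-25.50, -14.10) on UG and Q = (-16.10, -23.50) on QV. Then |FQ| = |Q − F| = 28.49.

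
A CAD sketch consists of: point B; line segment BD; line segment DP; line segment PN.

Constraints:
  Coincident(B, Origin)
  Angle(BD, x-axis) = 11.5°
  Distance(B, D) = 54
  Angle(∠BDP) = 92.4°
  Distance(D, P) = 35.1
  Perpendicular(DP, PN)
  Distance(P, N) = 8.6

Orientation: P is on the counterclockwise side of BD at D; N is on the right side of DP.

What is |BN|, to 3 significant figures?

72.9

B is at the origin; BD runs at 11.5° with length 54.0, so D = 54.0·(cos 11.5°, sin 11.5°) = (52.9, 10.8). ∠BDP = 92.4°, so DP runs at 11.5° + (180° − 92.4°) = 99.1° from the x-axis; with |DP| = 35.1, P = D + 35.1·(cos 99.1°, sin 99.1°) = (47.4, 45.4). DP is perpendicular to PN; with |PN| = 8.6 on the right of DP, N = P + 8.6·(0.987, 0.158) = (55.9, 46.8). Then |BN| = |N − B| = 72.9.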